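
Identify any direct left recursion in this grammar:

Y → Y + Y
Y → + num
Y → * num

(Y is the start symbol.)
Yes, Y is left-recursive

Y → Y + Y: LEFT RECURSIVE (starts with Y)
Y → + num: starts with '+'
Y → * num: starts with '*'

The grammar has direct left recursion on: Y.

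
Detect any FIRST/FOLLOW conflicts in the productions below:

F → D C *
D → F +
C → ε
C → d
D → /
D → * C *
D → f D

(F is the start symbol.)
Nullable non-terminals: C.

C: nullable alternative(s) C → ε; FOLLOW(C) = { '*' }
  C → ε: FIRST \ {ε} = { } — this is the only nullable alternative, skip
  C → d: FIRST \ {ε} = { 'd' } — disjoint from FOLLOW(C)

D, F have no nullable alternative, so no FIRST/FOLLOW check is needed there.

No FIRST/FOLLOW conflicts found.

Answer: No FIRST/FOLLOW conflicts.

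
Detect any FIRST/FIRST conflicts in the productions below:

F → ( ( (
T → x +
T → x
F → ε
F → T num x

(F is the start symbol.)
Yes. T → x '+' / T → x on { 'x' }

FIRST sets of the non-terminals at (or reachable through a nullable prefix from) the front of some alternative:
  FIRST(T) = { 'x' }

Productions for F:
  F → ( ( (: FIRST = { '(' }
  F → ε: FIRST = { ε }
  F → T num x: FIRST = { 'x' }
Productions for T:
  T → x +: FIRST = { 'x' }
  T → x: FIRST = { 'x' }

Conflict for T: T → x + and T → x
  Overlap: { 'x' }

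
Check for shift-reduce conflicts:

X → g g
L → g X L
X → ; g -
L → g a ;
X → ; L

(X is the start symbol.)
No shift-reduce conflicts

A shift-reduce conflict occurs when an LR(0) state has both:
  - a complete (reduce) item [A → α .] (dot at the end), and
  - a shift item [B → β . c γ] (dot before a terminal).

Augment with X' → X and build the canonical LR(0) collection (I0 = CLOSURE({[X' → . X]}), then GOTO on every symbol after a dot until no new states appear). It has 13 states:
  I0: { [X → . ; L], [X → . ; g -], [X → . g g], [X' → . X] }  — shift
  I1: { [L → . g X L], [L → . g a ;], [X → ; . L], [X → ; . g -] }  — shift
  I2: { [X' → X .] }  — accept
  I3: { [X → g . g] }  — shift
  I4: { [X → g g .] }  — reduce
  I5: { [X → ; L .] }  — reduce
  I6: { [L → g . X L], [L → g . a ;], [X → . ; L], [X → . ; g -], [X → . g g], [X → ; g . -] }  — shift
  I7: { [X → ; g - .] }  — reduce
  I8: { [L → . g X L], [L → . g a ;], [L → g X . L] }  — shift
  I9: { [L → g a . ;] }  — shift
  I10: { [L → g a ; .] }  — reduce
  I11: { [L → g X L .] }  — reduce
  I12: { [L → g . X L], [L → g . a ;], [X → . ; L], [X → . ; g -], [X → . g g] }  — shift

No state contains both a complete item and a shift item.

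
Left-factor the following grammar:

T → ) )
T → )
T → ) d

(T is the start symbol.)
Left-factoring transforms A → αβ₁ | αβ₂ into A → αA' and A' → β₁ | β₂
(α is the longest common prefix among the alternatives). Repeat until
no nonterminal has two alternatives with a common prefix.

Round 1: T has alternatives sharing prefix ')'. Introduce T': T → ) T'
  Add: T' → )
  Add: T' → ε
  Add: T' → d

No remaining common prefixes — done.

Resulting grammar:
T → ) T'
T' → )
T' → ε
T' → d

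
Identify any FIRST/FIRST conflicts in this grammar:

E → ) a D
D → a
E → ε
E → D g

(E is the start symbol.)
FIRST sets of the non-terminals at (or reachable through a nullable prefix from) the front of some alternative:
  FIRST(D) = { 'a' }

Productions for E:
  E → ) a D: FIRST = { ')' }
  E → ε: FIRST = { ε }
  E → D g: FIRST = { 'a' }
D has only one production, so no FIRST/FIRST conflict is possible there.

All alternatives of each non-terminal have pairwise disjoint FIRST sets.

Answer: No FIRST/FIRST conflicts.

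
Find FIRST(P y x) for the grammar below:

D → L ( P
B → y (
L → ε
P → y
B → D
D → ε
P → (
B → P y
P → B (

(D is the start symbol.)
FIRST sets of the non-terminals involved (from the grammar, by fixed-point iteration):
  FIRST(P) = { '(', 'y' }

To compute FIRST(P y x), process the symbols left to right:
Symbol P is a non-terminal. Add FIRST(P) \ {ε} = { '(', 'y' }
P is not nullable (ε ∉ FIRST(P)), so stop here.
FIRST(P y x) = { '(', 'y' }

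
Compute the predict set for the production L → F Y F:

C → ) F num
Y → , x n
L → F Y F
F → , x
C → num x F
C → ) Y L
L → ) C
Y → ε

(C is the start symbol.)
PREDICT(L → F Y F) = (FIRST(RHS) \ {ε}) ∪ (FOLLOW(L) if ε ∈ FIRST(RHS), i.e. RHS ⇒* ε)
FIRST(F) = { ',' }
FIRST(F Y F) = { ',' }
ε ∉ FIRST(F Y F), so FOLLOW(L) is not added.
PREDICT(L → F Y F) = { ',' }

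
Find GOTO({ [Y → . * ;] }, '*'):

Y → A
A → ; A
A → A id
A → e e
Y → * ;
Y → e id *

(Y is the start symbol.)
{ [Y → * . ;] }

GOTO(I, '*') = CLOSURE({ [A → αX.β] : [A → α.Xβ] ∈ I, X = '*' })

Items with dot before '*', with the dot advanced:
  [Y → . * ;] → [Y → * . ;]
Closure adds nothing (no advanced item has the dot before a non-terminal).

GOTO = { [Y → * . ;] }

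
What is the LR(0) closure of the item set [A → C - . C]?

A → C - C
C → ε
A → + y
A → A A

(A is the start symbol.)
Start with: [A → C - . C]
  [A → C - . C] has the dot before C: add [C → .]
No further items can be added.

CLOSURE = { [A → C - . C], [C → .] }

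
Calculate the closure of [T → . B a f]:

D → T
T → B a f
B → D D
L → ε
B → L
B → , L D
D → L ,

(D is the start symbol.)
{ [B → . , L D], [B → . D D], [B → . L], [D → . L ,], [D → . T], [L → .], [T → . B a f] }

To compute CLOSURE, for each item [A → α.Bβ] where B is a non-terminal, add [B → .γ] for all productions B → γ; repeat for the newly added items until nothing changes.

Start with: [T → . B a f]
  [T → . B a f] has the dot before B: add [B → . D D], [B → . L], [B → . , L D]
  [B → . D D] has the dot before D: add [D → . T], [D → . L ,]
  [B → . L] has the dot before L: add [L → .]
  [D → . T] has the dot before T: all T-items already present
No further items can be added.

CLOSURE = { [B → . , L D], [B → . D D], [B → . L], [D → . L ,], [D → . T], [L → .], [T → . B a f] }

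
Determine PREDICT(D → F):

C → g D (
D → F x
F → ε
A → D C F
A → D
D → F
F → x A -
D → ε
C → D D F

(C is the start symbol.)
PREDICT(D → F) = (FIRST(RHS) \ {ε}) ∪ (FOLLOW(D) if ε ∈ FIRST(RHS), i.e. RHS ⇒* ε)
FIRST(F) = { 'x', ε }
FIRST(F) = { 'x', ε }
ε ∈ FIRST(F) (the right-hand side is nullable), so add FOLLOW(D) = { $, '(', '-', 'g', 'x' }
PREDICT(D → F) = { $, '(', '-', 'g', 'x' }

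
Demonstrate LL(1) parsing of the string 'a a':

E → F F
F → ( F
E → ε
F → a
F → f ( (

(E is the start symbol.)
Stack is shown with the top on the left.

Stack  Input  Action
--------------------
E $    a a $  output E → F F
F F $  a a $  output F → a
a F $  a a $  match 'a'
F $    a $    output F → a
a $    a $    match 'a'
$      $      accept

The string is accepted.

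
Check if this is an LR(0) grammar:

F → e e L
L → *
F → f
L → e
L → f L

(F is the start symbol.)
Yes, the grammar is LR(0)

A grammar is LR(0) if no state in the canonical LR(0) collection has:
  - both a shift item (dot before a terminal) and a complete item (shift-reduce conflict), or
  - two or more complete items (reduce-reduce conflict; the accept item [F' → F .] counts as a complete item here).

Augment with F' → F and build the canonical LR(0) collection (I0 = CLOSURE({[F' → . F]}), then GOTO on every symbol after a dot until no new states appear). It has 10 states:
  I0: { [F → . e e L], [F → . f], [F' → . F] }  — shift
  I1: { [F' → F .] }  — accept
  I2: { [F → e . e L] }  — shift
  I3: { [F → f .] }  — reduce
  I4: { [F → e e . L], [L → . *], [L → . e], [L → . f L] }  — shift
  I5: { [L → * .] }  — reduce
  I6: { [F → e e L .] }  — reduce
  I7: { [L → e .] }  — reduce
  I8: { [L → . *], [L → . e], [L → . f L], [L → f . L] }  — shift
  I9: { [L → f L .] }  — reduce

Every state is either a pure shift/goto state or contains exactly one complete item and nothing to shift — no conflicts. The grammar is LR(0).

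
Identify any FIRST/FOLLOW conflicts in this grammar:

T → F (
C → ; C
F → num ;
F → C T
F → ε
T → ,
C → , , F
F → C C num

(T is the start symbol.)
Nullable non-terminals: F.
FIRST sets used below: FIRST(C) = { ',', ';' }

F: nullable alternative(s) F → ε; FOLLOW(F) = { '(', ',', ';', 'num' }
  F → num ;: FIRST \ {ε} = { 'num' } — overlaps FOLLOW(F) on { 'num' }: CONFLICT
  F → C T: FIRST \ {ε} = { ',', ';' } — overlaps FOLLOW(F) on { ',', ';' }: CONFLICT
  F → ε: FIRST \ {ε} = { } — this is the only nullable alternative, skip
  F → C C num: FIRST \ {ε} = { ',', ';' } — overlaps FOLLOW(F) on { ',', ';' }: CONFLICT

C, T have no nullable alternative, so no FIRST/FOLLOW check is needed there.

So the grammar has 3 FIRST/FOLLOW conflicts (marked CONFLICT above).

Answer: Yes. F → num ';' with FOLLOW(F) on { 'num' }; F → C T with FOLLOW(F) on { ',', ';' }; F → C C num with FOLLOW(F) on { ',', ';' }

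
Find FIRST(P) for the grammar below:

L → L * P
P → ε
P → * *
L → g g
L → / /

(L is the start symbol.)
{ '*', ε }

From P → ε:
  - ε-production, so ε ∈ FIRST(P)
From P → * *:
  - '*' is a terminal: add '*' and stop

Collecting: FIRST(P) = { '*', ε }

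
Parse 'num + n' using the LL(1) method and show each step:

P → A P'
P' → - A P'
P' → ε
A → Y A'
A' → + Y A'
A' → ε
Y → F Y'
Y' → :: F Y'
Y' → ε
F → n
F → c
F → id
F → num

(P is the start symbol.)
LL(1) parsing maintains a stack (initially the start symbol over $) and the input. At each step: if the stack top is a terminal, match it against the current input token; if it is a non-terminal N, replace it with the RHS of M[N, lookahead] (the unique production whose predict set contains the lookahead).

Stack is shown with the top on the left.

Stack           Input      Action
---------------------------------
P $             num + n $  output P → A P'
A P' $          num + n $  output A → Y A'
Y A' P' $       num + n $  output Y → F Y'
F Y' A' P' $    num + n $  output F → num
num Y' A' P' $  num + n $  match 'num'
Y' A' P' $      + n $      output Y' → ε
A' P' $         + n $      output A' → + Y A'
+ Y A' P' $     + n $      match '+'
Y A' P' $       n $        output Y → F Y'
F Y' A' P' $    n $        output F → n
n Y' A' P' $    n $        match 'n'
Y' A' P' $      $          output Y' → ε
A' P' $         $          output A' → ε
P' $            $          output P' → ε
$               $          accept

The string is accepted.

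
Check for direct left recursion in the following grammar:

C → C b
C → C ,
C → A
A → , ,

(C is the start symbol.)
Direct left recursion occurs when N → N α for some non-terminal N (the right-hand side begins with the left-hand side itself).

C → C b: LEFT RECURSIVE (starts with C)
C → C ,: LEFT RECURSIVE (starts with C)
C → A: starts with A
A → , ,: starts with ','

The grammar has direct left recursion on: C.

Answer: Yes, C is left-recursive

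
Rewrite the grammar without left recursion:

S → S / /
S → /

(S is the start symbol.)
S is directly left-recursive. The standard transformation for
  A → A α₁ | ... | A α_m | β₁ | ... | β_n
is
  A  → β₁ A' | ... | β_n A'
  A' → α₁ A' | ... | α_m A' | ε

S → / becomes S → / S'
S → S / / becomes S' → / / S'
Add S' → ε

Resulting grammar:
S → / S'
S' → / / S'
S' → ε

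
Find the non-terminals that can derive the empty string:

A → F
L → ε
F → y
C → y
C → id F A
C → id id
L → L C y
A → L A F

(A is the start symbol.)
ε-productions: L → ε
So L is immediately nullable.
No further non-terminal can be added: every production for the remaining non-terminals contains a terminal or a non-nullable non-terminal.
Nullable = { 'L' }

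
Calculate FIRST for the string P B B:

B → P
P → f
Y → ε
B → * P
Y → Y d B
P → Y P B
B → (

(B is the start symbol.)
FIRST sets of the non-terminals involved (from the grammar, by fixed-point iteration):
  FIRST(P) = { 'd', 'f' }

To compute FIRST(P B B), process the symbols left to right:
Symbol P is a non-terminal. Add FIRST(P) \ {ε} = { 'd', 'f' }
P is not nullable (ε ∉ FIRST(P)), so stop here.
FIRST(P B B) = { 'd', 'f' }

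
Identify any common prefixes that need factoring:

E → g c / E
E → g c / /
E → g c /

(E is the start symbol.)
Yes, E has productions with common prefix 'g c /'

Left-factoring is needed when two productions for the same non-terminal
share a common prefix on the right-hand side.

Productions for E:
  E → g c / E
  E → g c / /
  E → g c /

Found common prefix 'g c /' in productions for E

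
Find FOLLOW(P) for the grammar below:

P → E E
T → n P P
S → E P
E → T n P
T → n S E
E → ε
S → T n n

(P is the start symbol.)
{ $, 'n' }

To compute FOLLOW(P), find every occurrence of P on a right-hand side N → α P β: add FIRST(β) \ {ε}, and if β is empty or nullable also add FOLLOW(N). Iterate to a fixed point.

P is the start symbol, so $ ∈ FOLLOW(P).
In T → n P P: P is followed by P, add FIRST(P) \ {ε} = { 'n' }
  P is nullable, so also add FOLLOW(T)
In T → n P P: P is at the end, add FOLLOW(T)
In S → E P: P is at the end, add FOLLOW(S)
In E → T n P: P is at the end, add FOLLOW(E)

The FOLLOW sets referred to above (computed the same way, to a fixed point):
  FOLLOW(T) = { 'n' }
  FOLLOW(S) = { 'n' }
  FOLLOW(E) = { $, 'n' }

Taking the union: FOLLOW(P) = { $, 'n' }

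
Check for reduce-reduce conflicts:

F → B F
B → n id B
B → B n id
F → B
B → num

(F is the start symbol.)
No reduce-reduce conflicts

Augment with F' → F and build the canonical LR(0) collection (I0 = CLOSURE({[F' → . F]}), then GOTO on every symbol after a dot until no new states appear). It has 12 states:
  I0: { [B → . B n id], [B → . n id B], [B → . num], [F → . B F], [F → . B], [F' → . F] }  — shift
  I1: { [B → . B n id], [B → . n id B], [B → . num], [B → B . n id], [F → . B F], [F → . B], [F → B . F], [F → B .] }  — shift, reduce
  I2: { [F' → F .] }  — accept
  I3: { [B → n . id B] }  — shift
  I4: { [B → num .] }  — reduce
  I5: { [B → . B n id], [B → . n id B], [B → . num], [B → n id . B] }  — shift
  I6: { [B → B . n id], [B → n id B .] }  — shift, reduce
  I7: { [B → B n . id] }  — shift
  I8: { [B → B n id .] }  — reduce
  I9: { [F → B F .] }  — reduce
  I10: { [B → B n . id], [B → n . id B] }  — shift
  I11: { [B → . B n id], [B → . n id B], [B → . num], [B → B n id .], [B → n id . B] }  — shift, reduce

No state contains more than one complete item.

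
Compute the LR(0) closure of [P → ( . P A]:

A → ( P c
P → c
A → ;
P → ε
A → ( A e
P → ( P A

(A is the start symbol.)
Start with: [P → ( . P A]
  [P → ( . P A] has the dot before P: add [P → . c], [P → .], [P → . ( P A]
No further items can be added.

CLOSURE = { [P → ( . P A], [P → . ( P A], [P → . c], [P → .] }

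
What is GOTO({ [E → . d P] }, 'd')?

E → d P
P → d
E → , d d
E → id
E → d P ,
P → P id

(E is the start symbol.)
GOTO(I, 'd') = CLOSURE({ [A → αX.β] : [A → α.Xβ] ∈ I, X = 'd' })

Items with dot before 'd', with the dot advanced:
  [E → . d P] → [E → d . P]
Closure of the advanced items:
  [E → d . P] has the dot before P: add [P → . d], [P → . P id]

GOTO = { [E → d . P], [P → . P id], [P → . d] }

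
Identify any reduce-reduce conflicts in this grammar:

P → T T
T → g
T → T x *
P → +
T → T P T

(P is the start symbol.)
A reduce-reduce conflict occurs when an LR(0) state has two complete items [A → α .] and [B → β .] — both call for a reduction, and with no lookahead the parser cannot choose between them.

Augment with P' → P and build the canonical LR(0) collection (I0 = CLOSURE({[P' → . P]}), then GOTO on every symbol after a dot until no new states appear). It has 10 states:
  I0: { [P → . +], [P → . T T], [P' → . P], [T → . T P T], [T → . T x *], [T → . g] }  — shift
  I1: { [P → + .] }  — reduce
  I2: { [P' → P .] }  — accept
  I3: { [P → . +], [P → . T T], [P → T . T], [T → . T P T], [T → . T x *], [T → . g], [T → T . P T], [T → T . x *] }  — shift
  I4: { [T → g .] }  — reduce
  I5: { [T → . T P T], [T → . T x *], [T → . g], [T → T P . T] }  — shift
  I6: { [P → . +], [P → . T T], [P → T . T], [P → T T .], [T → . T P T], [T → . T x *], [T → . g], [T → T . P T], [T → T . x *] }  — shift, reduce
  I7: { [T → T x . *] }  — shift
  I8: { [T → T x * .] }  — reduce
  I9: { [P → . +], [P → . T T], [T → . T P T], [T → . T x *], [T → . g], [T → T . P T], [T → T . x *], [T → T P T .] }  — shift, reduce

No state contains more than one complete item.

Answer: No reduce-reduce conflicts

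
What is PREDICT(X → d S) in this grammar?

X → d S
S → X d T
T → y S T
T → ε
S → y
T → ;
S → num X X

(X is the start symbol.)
{ 'd' }

PREDICT(X → d S) = (FIRST(RHS) \ {ε}) ∪ (FOLLOW(X) if ε ∈ FIRST(RHS), i.e. RHS ⇒* ε)
FIRST(d S) = { 'd' }
ε ∉ FIRST(d S), so FOLLOW(X) is not added.
PREDICT(X → d S) = { 'd' }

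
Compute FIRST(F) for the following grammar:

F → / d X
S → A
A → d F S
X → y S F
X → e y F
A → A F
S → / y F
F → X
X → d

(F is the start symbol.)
FIRST sets of the other non-terminals involved (by the same procedure, iterated to a fixed point):
  FIRST(X) = { 'd', 'e', 'y' }

From F → / d X:
  - '/' is a terminal: add '/' and stop
From F → X:
  - X is a non-terminal: add FIRST(X) \ {ε} = { 'd', 'e', 'y' }
    X is not nullable, so stop

Collecting: FIRST(F) = { '/', 'd', 'e', 'y' }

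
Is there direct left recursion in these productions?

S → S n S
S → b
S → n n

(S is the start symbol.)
Yes, S is left-recursive

S → S n S: LEFT RECURSIVE (starts with S)
S → b: starts with b
S → n n: starts with n

The grammar has direct left recursion on: S.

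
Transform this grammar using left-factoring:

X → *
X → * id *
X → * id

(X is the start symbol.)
X → * X'
X' → ε
X' → id X''
X'' → *
X'' → ε

Left-factoring transforms A → αβ₁ | αβ₂ into A → αA' and A' → β₁ | β₂
(α is the longest common prefix among the alternatives). Repeat until
no nonterminal has two alternatives with a common prefix.

Round 1: X has alternatives sharing prefix '*'. Introduce X': X → * X'
  Add: X' → ε
  Add: X' → id *
  Add: X' → id

Round 2: X' has alternatives sharing prefix 'id'. Introduce X'': X' → id X''
  Add: X'' → *
  Add: X'' → ε

No remaining common prefixes — done.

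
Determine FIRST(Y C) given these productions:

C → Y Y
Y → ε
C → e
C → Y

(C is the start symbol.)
{ 'e', ε }

FIRST sets of the non-terminals involved (from the grammar, by fixed-point iteration):
  FIRST(Y) = { ε }
  FIRST(C) = { 'e', ε }

To compute FIRST(Y C), process the symbols left to right:
Symbol Y is a non-terminal. Add FIRST(Y) \ {ε} = { }
Y is nullable (ε ∈ FIRST(Y)), continue to the next symbol.
Symbol C is a non-terminal. Add FIRST(C) \ {ε} = { 'e' }
C is nullable (ε ∈ FIRST(C)), continue to the next symbol.
All symbols are nullable, so ε is in the result.
FIRST(Y C) = { 'e', ε }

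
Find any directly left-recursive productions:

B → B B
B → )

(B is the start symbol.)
Yes, B is left-recursive

B → B B: LEFT RECURSIVE (starts with B)
B → ): starts with ')'

The grammar has direct left recursion on: B.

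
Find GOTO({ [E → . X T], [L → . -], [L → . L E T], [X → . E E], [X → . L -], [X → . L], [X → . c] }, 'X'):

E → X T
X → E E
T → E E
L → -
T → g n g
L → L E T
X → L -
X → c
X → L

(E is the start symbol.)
{ [E → . X T], [E → X . T], [L → . -], [L → . L E T], [T → . E E], [T → . g n g], [X → . E E], [X → . L -], [X → . L], [X → . c] }

GOTO(I, 'X') = CLOSURE({ [A → αX.β] : [A → α.Xβ] ∈ I, X = 'X' })

Items with dot before 'X', with the dot advanced:
  [E → . X T] → [E → X . T]
Closure of the advanced items:
  [E → X . T] has the dot before T: add [T → . E E], [T → . g n g]
  [T → . E E] has the dot before E: add [E → . X T]
  [E → . X T] has the dot before X: add [X → . E E], [X → . L -], [X → . c], [X → . L]
  [X → . L -] has the dot before L: add [L → . -], [L → . L E T]

GOTO = { [E → . X T], [E → X . T], [L → . -], [L → . L E T], [T → . E E], [T → . g n g], [X → . E E], [X → . L -], [X → . L], [X → . c] }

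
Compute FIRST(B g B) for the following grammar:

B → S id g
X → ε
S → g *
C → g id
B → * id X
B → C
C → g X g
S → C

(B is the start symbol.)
FIRST sets of the non-terminals involved (from the grammar, by fixed-point iteration):
  FIRST(B) = { '*', 'g' }

To compute FIRST(B g B), process the symbols left to right:
Symbol B is a non-terminal. Add FIRST(B) \ {ε} = { '*', 'g' }
B is not nullable (ε ∉ FIRST(B)), so stop here.
FIRST(B g B) = { '*', 'g' }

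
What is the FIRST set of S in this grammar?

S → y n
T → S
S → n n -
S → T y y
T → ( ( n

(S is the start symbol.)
{ '(', 'n', 'y' }

FIRST sets of the other non-terminals involved (by the same procedure, iterated to a fixed point):
  FIRST(T) = { '(', 'n', 'y' }

From S → y n:
  - y is a terminal: add 'y' and stop
From S → n n -:
  - n is a terminal: add 'n' and stop
From S → T y y:
  - T is a non-terminal: add FIRST(T) \ {ε} = { '(', 'n', 'y' }
    T is not nullable, so stop

Collecting: FIRST(S) = { '(', 'n', 'y' }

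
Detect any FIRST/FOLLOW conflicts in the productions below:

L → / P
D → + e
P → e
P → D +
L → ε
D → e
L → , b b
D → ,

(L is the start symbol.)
No FIRST/FOLLOW conflicts.

Nullable non-terminals: L.

L: nullable alternative(s) L → ε; FOLLOW(L) = { $ }
  L → / P: FIRST \ {ε} = { '/' } — disjoint from FOLLOW(L)
  L → ε: FIRST \ {ε} = { } — this is the only nullable alternative, skip
  L → , b b: FIRST \ {ε} = { ',' } — disjoint from FOLLOW(L)

D, P have no nullable alternative, so no FIRST/FOLLOW check is needed there.

No FIRST/FOLLOW conflicts found.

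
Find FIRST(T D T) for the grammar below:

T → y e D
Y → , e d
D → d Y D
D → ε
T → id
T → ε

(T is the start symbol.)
{ 'd', 'id', 'y', ε }

FIRST sets of the non-terminals involved (from the grammar, by fixed-point iteration):
  FIRST(T) = { 'id', 'y', ε }
  FIRST(D) = { 'd', ε }

To compute FIRST(T D T), process the symbols left to right:
Symbol T is a non-terminal. Add FIRST(T) \ {ε} = { 'id', 'y' }
T is nullable (ε ∈ FIRST(T)), continue to the next symbol.
Symbol D is a non-terminal. Add FIRST(D) \ {ε} = { 'd' }
D is nullable (ε ∈ FIRST(D)), continue to the next symbol.
Symbol T is a non-terminal. Add FIRST(T) \ {ε} = { 'id', 'y' }
T is nullable (ε ∈ FIRST(T)), continue to the next symbol.
All symbols are nullable, so ε is in the result.
FIRST(T D T) = { 'd', 'id', 'y', ε }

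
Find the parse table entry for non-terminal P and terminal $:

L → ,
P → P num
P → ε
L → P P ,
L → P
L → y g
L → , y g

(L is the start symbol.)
To find M[P, $], we find productions for P where $ is in the predict set (PREDICT(N → α) = (FIRST(α) \ {ε}) ∪ (FOLLOW(N) if α ⇒* ε)).

Relevant sets:
  FIRST(P) = { 'num', ε }
  FOLLOW(P) = { $, ',', 'num' }

P → P num: PREDICT = { 'num' }
P → ε: PREDICT = { $, ',', 'num' }
  $ is in predict set, so this production goes in M[P, $]

M[P, $] = P → ε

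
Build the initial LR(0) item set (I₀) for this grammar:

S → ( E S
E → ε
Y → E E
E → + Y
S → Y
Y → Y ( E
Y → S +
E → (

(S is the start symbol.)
First, augment the grammar with S' → S
I₀ = CLOSURE({ [S' → . S] }):
  [S' → . S] has the dot before S: add [S → . ( E S], [S → . Y]
  [S → . Y] has the dot before Y: add [Y → . E E], [Y → . Y ( E], [Y → . S +]
  [Y → . E E] has the dot before E: add [E → .], [E → . + Y], [E → . (]
No further items can be added.

I₀ = { [E → . (], [E → . + Y], [E → .], [S → . ( E S], [S → . Y], [S' → . S], [Y → . E E], [Y → . S +], [Y → . Y ( E] }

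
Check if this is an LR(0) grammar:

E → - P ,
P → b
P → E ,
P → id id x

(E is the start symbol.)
A grammar is LR(0) if no state in the canonical LR(0) collection has:
  - both a shift item (dot before a terminal) and a complete item (shift-reduce conflict), or
  - two or more complete items (reduce-reduce conflict; the accept item [E' → E .] counts as a complete item here).

Augment with E' → E and build the canonical LR(0) collection (I0 = CLOSURE({[E' → . E]}), then GOTO on every symbol after a dot until no new states appear). It has 11 states:
  I0: { [E → . - P ,], [E' → . E] }  — shift
  I1: { [E → - . P ,], [E → . - P ,], [P → . E ,], [P → . b], [P → . id id x] }  — shift
  I2: { [E' → E .] }  — accept
  I3: { [P → E . ,] }  — shift
  I4: { [E → - P . ,] }  — shift
  I5: { [P → b .] }  — reduce
  I6: { [P → id . id x] }  — shift
  I7: { [P → id id . x] }  — shift
  I8: { [P → id id x .] }  — reduce
  I9: { [E → - P , .] }  — reduce
  I10: { [P → E , .] }  — reduce

Every state is either a pure shift/goto state or contains exactly one complete item and nothing to shift — no conflicts. The grammar is LR(0).

Answer: Yes, the grammar is LR(0)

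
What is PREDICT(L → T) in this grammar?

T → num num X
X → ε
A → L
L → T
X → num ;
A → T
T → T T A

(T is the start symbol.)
{ 'num' }

PREDICT(L → T) = (FIRST(RHS) \ {ε}) ∪ (FOLLOW(L) if ε ∈ FIRST(RHS), i.e. RHS ⇒* ε)
FIRST(T) = { 'num' }
FIRST(T) = { 'num' }
ε ∉ FIRST(T), so FOLLOW(L) is not added.
PREDICT(L → T) = { 'num' }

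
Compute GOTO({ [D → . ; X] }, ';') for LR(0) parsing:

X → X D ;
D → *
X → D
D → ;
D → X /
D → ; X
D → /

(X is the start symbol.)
{ [D → . *], [D → . /], [D → . ; X], [D → . ;], [D → . X /], [D → ; . X], [X → . D], [X → . X D ;] }

GOTO(I, ';') = CLOSURE({ [A → αX.β] : [A → α.Xβ] ∈ I, X = ';' })

Items with dot before ';', with the dot advanced:
  [D → . ; X] → [D → ; . X]
Closure of the advanced items:
  [D → ; . X] has the dot before X: add [X → . X D ;], [X → . D]
  [X → . D] has the dot before D: add [D → . *], [D → . ;], [D → . X /], [D → . ; X], [D → . /]

GOTO = { [D → . *], [D → . /], [D → . ; X], [D → . ;], [D → . X /], [D → ; . X], [X → . D], [X → . X D ;] }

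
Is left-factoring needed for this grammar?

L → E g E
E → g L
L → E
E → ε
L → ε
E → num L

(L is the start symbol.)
Left-factoring is needed when two productions for the same non-terminal
share a common prefix on the right-hand side.

Productions for L:
  L → E g E
  L → E
  L → ε
Productions for E:
  E → g L
  E → ε
  E → num L

Found common prefix 'E' in productions for L

Answer: Yes, L has productions with common prefix 'E'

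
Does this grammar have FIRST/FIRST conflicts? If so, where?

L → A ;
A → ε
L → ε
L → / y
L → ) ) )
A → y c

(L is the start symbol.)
No FIRST/FIRST conflicts.

A FIRST/FIRST conflict occurs when two productions N → α and N → β for the same non-terminal have FIRST(α) ∩ FIRST(β) ≠ ∅ (with ε ∈ FIRST of a nullable right-hand side, so two nullable alternatives also conflict).

FIRST sets of the non-terminals at (or reachable through a nullable prefix from) the front of some alternative:
  FIRST(A) = { 'y', ε }

Productions for L:
  L → A ;: FIRST = { ';', 'y' }
  L → ε: FIRST = { ε }
  L → / y: FIRST = { '/' }
  L → ) ) ): FIRST = { ')' }
Productions for A:
  A → ε: FIRST = { ε }
  A → y c: FIRST = { 'y' }

All alternatives of each non-terminal have pairwise disjoint FIRST sets.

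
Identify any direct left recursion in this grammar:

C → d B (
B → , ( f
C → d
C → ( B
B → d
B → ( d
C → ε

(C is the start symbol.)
Direct left recursion occurs when N → N α for some non-terminal N (the right-hand side begins with the left-hand side itself).

C → d B (: starts with d
B → , ( f: starts with ','
C → d: starts with d
C → ( B: starts with '('
B → d: starts with d
B → ( d: starts with '('
C → ε: starts with ε

No direct left recursion found.

Answer: No direct left recursion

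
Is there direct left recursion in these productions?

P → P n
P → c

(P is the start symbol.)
Direct left recursion occurs when N → N α for some non-terminal N (the right-hand side begins with the left-hand side itself).

P → P n: LEFT RECURSIVE (starts with P)
P → c: starts with c

The grammar has direct left recursion on: P.

Answer: Yes, P is left-recursive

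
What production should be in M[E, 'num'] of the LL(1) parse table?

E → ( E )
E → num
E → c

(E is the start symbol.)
To find M[E, 'num'], we find productions for E where 'num' is in the predict set (PREDICT(N → α) = (FIRST(α) \ {ε}) ∪ (FOLLOW(N) if α ⇒* ε)).

E → ( E ): PREDICT = { '(' }
E → num: PREDICT = { 'num' }
  'num' is in predict set, so this production goes in M[E, 'num']
E → c: PREDICT = { 'c' }

M[E, 'num'] = E → num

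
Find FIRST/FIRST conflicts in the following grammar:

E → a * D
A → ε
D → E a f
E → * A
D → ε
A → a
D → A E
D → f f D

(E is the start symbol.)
A FIRST/FIRST conflict occurs when two productions N → α and N → β for the same non-terminal have FIRST(α) ∩ FIRST(β) ≠ ∅ (with ε ∈ FIRST of a nullable right-hand side, so two nullable alternatives also conflict).

FIRST sets of the non-terminals at (or reachable through a nullable prefix from) the front of some alternative:
  FIRST(E) = { '*', 'a' }
  FIRST(A) = { 'a', ε }

Productions for E:
  E → a * D: FIRST = { 'a' }
  E → * A: FIRST = { '*' }
Productions for A:
  A → ε: FIRST = { ε }
  A → a: FIRST = { 'a' }
Productions for D:
  D → E a f: FIRST = { '*', 'a' }
  D → ε: FIRST = { ε }
  D → A E: FIRST = { '*', 'a' }
  D → f f D: FIRST = { 'f' }

Conflict for D: D → E a f and D → A E
  Overlap: { '*', 'a' }

Answer: Yes. D → E a f / D → A E on { '*', 'a' }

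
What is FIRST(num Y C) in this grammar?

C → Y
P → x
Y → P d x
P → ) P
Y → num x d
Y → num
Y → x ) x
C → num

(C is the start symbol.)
To compute FIRST(num Y C), process the symbols left to right:
Symbol num is a terminal. Add 'num' and stop.
FIRST(num Y C) = { 'num' }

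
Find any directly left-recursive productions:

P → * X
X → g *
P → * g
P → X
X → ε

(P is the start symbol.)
P → * X: starts with '*'
X → g *: starts with g
P → * g: starts with '*'
P → X: starts with X
X → ε: starts with ε

No direct left recursion found.

Answer: No direct left recursion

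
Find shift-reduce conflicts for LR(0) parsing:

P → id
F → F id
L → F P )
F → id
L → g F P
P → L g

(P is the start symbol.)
A shift-reduce conflict occurs when an LR(0) state has both:
  - a complete (reduce) item [A → α .] (dot at the end), and
  - a shift item [B → β . c γ] (dot before a terminal).

Augment with P' → P and build the canonical LR(0) collection (I0 = CLOSURE({[P' → . P]}), then GOTO on every symbol after a dot until no new states appear). It has 13 states:
  I0: { [F → . F id], [F → . id], [L → . F P )], [L → . g F P], [P → . L g], [P → . id], [P' → . P] }  — shift
  I1: { [F → . F id], [F → . id], [F → F . id], [L → . F P )], [L → . g F P], [L → F . P )], [P → . L g], [P → . id] }  — shift
  I2: { [P → L . g] }  — shift
  I3: { [P' → P .] }  — accept
  I4: { [F → . F id], [F → . id], [L → g . F P] }  — shift
  I5: { [F → id .], [P → id .] }  — 2 reduces
  I6: { [F → . F id], [F → . id], [F → F . id], [L → . F P )], [L → . g F P], [L → g F . P], [P → . L g], [P → . id] }  — shift
  I7: { [F → id .] }  — reduce
  I8: { [L → g F P .] }  — reduce
  I9: { [F → F id .], [F → id .], [P → id .] }  — 3 reduces
  I10: { [P → L g .] }  — reduce
  I11: { [L → F P . )] }  — shift
  I12: { [L → F P ) .] }  — reduce

No state contains both a complete item and a shift item.

Answer: No shift-reduce conflicts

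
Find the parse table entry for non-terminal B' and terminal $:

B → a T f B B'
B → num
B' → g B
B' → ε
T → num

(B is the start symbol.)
To find M[B', $], we find productions for B' where $ is in the predict set (PREDICT(N → α) = (FIRST(α) \ {ε}) ∪ (FOLLOW(N) if α ⇒* ε)).

Relevant sets:
  FOLLOW(B') = { $, 'g' }

B' → g B: PREDICT = { 'g' }
B' → ε: PREDICT = { $, 'g' }
  $ is in predict set, so this production goes in M[B', $]

M[B', $] = B' → ε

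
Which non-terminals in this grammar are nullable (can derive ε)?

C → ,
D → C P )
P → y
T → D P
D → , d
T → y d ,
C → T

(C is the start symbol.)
None

A non-terminal is nullable if it can derive ε (the empty string): either it has an ε-production, or it has a production whose right-hand side consists entirely of nullable non-terminals.

There are no ε-productions, so no non-terminal can derive ε.
No non-terminals are nullable.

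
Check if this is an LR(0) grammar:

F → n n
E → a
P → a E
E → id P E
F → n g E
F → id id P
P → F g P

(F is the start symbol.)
A grammar is LR(0) if no state in the canonical LR(0) collection has:
  - both a shift item (dot before a terminal) and a complete item (shift-reduce conflict), or
  - two or more complete items (reduce-reduce conflict; the accept item [F' → F .] counts as a complete item here).

Augment with F' → F and build the canonical LR(0) collection (I0 = CLOSURE({[F' → . F]}), then GOTO on every symbol after a dot until no new states appear). It has 18 states:
  I0: { [F → . id id P], [F → . n g E], [F → . n n], [F' → . F] }  — shift
  I1: { [F' → F .] }  — accept
  I2: { [F → id . id P] }  — shift
  I3: { [F → n . g E], [F → n . n] }  — shift
  I4: { [E → . a], [E → . id P E], [F → n g . E] }  — shift
  I5: { [F → n n .] }  — reduce
  I6: { [F → n g E .] }  — reduce
  I7: { [E → a .] }  — reduce
  I8: { [E → id . P E], [F → . id id P], [F → . n g E], [F → . n n], [P → . F g P], [P → . a E] }  — shift
  I9: { [P → F . g P] }  — shift
  I10: { [E → . a], [E → . id P E], [E → id P . E] }  — shift
  I11: { [E → . a], [E → . id P E], [P → a . E] }  — shift
  I12: { [P → a E .] }  — reduce
  I13: { [E → id P E .] }  — reduce
  I14: { [F → . id id P], [F → . n g E], [F → . n n], [P → . F g P], [P → . a E], [P → F g . P] }  — shift
  I15: { [P → F g P .] }  — reduce
  I16: { [F → . id id P], [F → . n g E], [F → . n n], [F → id id . P], [P → . F g P], [P → . a E] }  — shift
  I17: { [F → id id P .] }  — reduce

Every state is either a pure shift/goto state or contains exactly one complete item and nothing to shift — no conflicts. The grammar is LR(0).

Answer: Yes, the grammar is LR(0)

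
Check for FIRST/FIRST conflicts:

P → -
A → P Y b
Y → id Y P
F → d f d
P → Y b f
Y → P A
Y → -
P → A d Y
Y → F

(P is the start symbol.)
A FIRST/FIRST conflict occurs when two productions N → α and N → β for the same non-terminal have FIRST(α) ∩ FIRST(β) ≠ ∅ (with ε ∈ FIRST of a nullable right-hand side, so two nullable alternatives also conflict).

FIRST sets of the non-terminals at (or reachable through a nullable prefix from) the front of some alternative:
  FIRST(Y) = { '-', 'd', 'id' }
  FIRST(A) = { '-', 'd', 'id' }
  FIRST(P) = { '-', 'd', 'id' }
  FIRST(F) = { 'd' }

Productions for P:
  P → -: FIRST = { '-' }
  P → Y b f: FIRST = { '-', 'd', 'id' }
  P → A d Y: FIRST = { '-', 'd', 'id' }
Productions for Y:
  Y → id Y P: FIRST = { 'id' }
  Y → P A: FIRST = { '-', 'd', 'id' }
  Y → -: FIRST = { '-' }
  Y → F: FIRST = { 'd' }
A, F have only one production, so no FIRST/FIRST conflict is possible there.

Conflict for P: P → - and P → Y b f
  Overlap: { '-' }
Conflict for P: P → - and P → A d Y
  Overlap: { '-' }
Conflict for P: P → Y b f and P → A d Y
  Overlap: { '-', 'd', 'id' }
Conflict for Y: Y → id Y P and Y → P A
  Overlap: { 'id' }
Conflict for Y: Y → P A and Y → -
  Overlap: { '-' }
Conflict for Y: Y → P A and Y → F
  Overlap: { 'd' }

Answer: Yes. P → '-' / P → Y b f on { '-' }; P → '-' / P → A d Y on { '-' }; P → Y b f / P → A d Y on { '-', 'd', 'id' }; Y → id Y P / Y → P A on { 'id' }; Y → P A / Y → '-' on { '-' }; Y → P A / Y → F on { 'd' }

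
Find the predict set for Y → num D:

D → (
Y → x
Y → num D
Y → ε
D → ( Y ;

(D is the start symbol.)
{ 'num' }

PREDICT(Y → num D) = (FIRST(RHS) \ {ε}) ∪ (FOLLOW(Y) if ε ∈ FIRST(RHS), i.e. RHS ⇒* ε)
FIRST(num D) = { 'num' }
ε ∉ FIRST(num D), so FOLLOW(Y) is not added.
PREDICT(Y → num D) = { 'num' }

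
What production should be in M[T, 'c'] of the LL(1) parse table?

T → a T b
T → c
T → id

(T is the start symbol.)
T → c

To find M[T, 'c'], we find productions for T where 'c' is in the predict set (PREDICT(N → α) = (FIRST(α) \ {ε}) ∪ (FOLLOW(N) if α ⇒* ε)).

T → a T b: PREDICT = { 'a' }
T → c: PREDICT = { 'c' }
  'c' is in predict set, so this production goes in M[T, 'c']
T → id: PREDICT = { 'id' }

M[T, 'c'] = T → c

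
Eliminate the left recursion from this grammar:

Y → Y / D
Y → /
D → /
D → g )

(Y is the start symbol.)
Y → / Y'
Y' → / D Y'
Y' → ε
D → /
D → g )

Y is directly left-recursive. The standard transformation for
  A → A α₁ | ... | A α_m | β₁ | ... | β_n
is
  A  → β₁ A' | ... | β_n A'
  A' → α₁ A' | ... | α_m A' | ε

Y → / becomes Y → / Y'
Y → Y / D becomes Y' → / D Y'
Add Y' → ε

Productions for other non-terminals are unchanged:
  D → /
  D → g )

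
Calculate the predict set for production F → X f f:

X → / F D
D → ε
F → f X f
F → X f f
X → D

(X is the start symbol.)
PREDICT(F → X f f) = (FIRST(RHS) \ {ε}) ∪ (FOLLOW(F) if ε ∈ FIRST(RHS), i.e. RHS ⇒* ε)
FIRST(X) = { '/', ε }
FIRST(X f f) = { '/', 'f' }
ε ∉ FIRST(X f f), so FOLLOW(F) is not added.
PREDICT(F → X f f) = { '/', 'f' }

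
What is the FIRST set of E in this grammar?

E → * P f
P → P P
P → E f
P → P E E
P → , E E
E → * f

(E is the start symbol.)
From E → * P f:
  - '*' is a terminal: add '*' and stop
From E → * f:
  - '*' is a terminal: add '*' and stop

Collecting: FIRST(E) = { '*' }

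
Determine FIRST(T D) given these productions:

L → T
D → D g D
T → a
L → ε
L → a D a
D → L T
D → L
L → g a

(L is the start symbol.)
{ 'a' }

FIRST sets of the non-terminals involved (from the grammar, by fixed-point iteration):
  FIRST(T) = { 'a' }

To compute FIRST(T D), process the symbols left to right:
Symbol T is a non-terminal. Add FIRST(T) \ {ε} = { 'a' }
T is not nullable (ε ∉ FIRST(T)), so stop here.
FIRST(T D) = { 'a' }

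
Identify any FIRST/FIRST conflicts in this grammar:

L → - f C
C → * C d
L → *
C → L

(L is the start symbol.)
Yes. C → '*' C d / C → L on { '*' }

A FIRST/FIRST conflict occurs when two productions N → α and N → β for the same non-terminal have FIRST(α) ∩ FIRST(β) ≠ ∅ (with ε ∈ FIRST of a nullable right-hand side, so two nullable alternatives also conflict).

FIRST sets of the non-terminals at (or reachable through a nullable prefix from) the front of some alternative:
  FIRST(L) = { '*', '-' }

Productions for L:
  L → - f C: FIRST = { '-' }
  L → *: FIRST = { '*' }
Productions for C:
  C → * C d: FIRST = { '*' }
  C → L: FIRST = { '*', '-' }

Conflict for C: C → * C d and C → L
  Overlap: { '*' }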